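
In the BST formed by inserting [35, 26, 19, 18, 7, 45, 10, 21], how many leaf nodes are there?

Tree built from: [35, 26, 19, 18, 7, 45, 10, 21]
Tree (level-order array): [35, 26, 45, 19, None, None, None, 18, 21, 7, None, None, None, None, 10]
Rule: A leaf has 0 children.
Per-node child counts:
  node 35: 2 child(ren)
  node 26: 1 child(ren)
  node 19: 2 child(ren)
  node 18: 1 child(ren)
  node 7: 1 child(ren)
  node 10: 0 child(ren)
  node 21: 0 child(ren)
  node 45: 0 child(ren)
Matching nodes: [10, 21, 45]
Count of leaf nodes: 3


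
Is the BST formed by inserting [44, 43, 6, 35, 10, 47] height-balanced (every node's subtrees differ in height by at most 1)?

Tree (level-order array): [44, 43, 47, 6, None, None, None, None, 35, 10]
Definition: a tree is height-balanced if, at every node, |h(left) - h(right)| <= 1 (empty subtree has height -1).
Bottom-up per-node check:
  node 10: h_left=-1, h_right=-1, diff=0 [OK], height=0
  node 35: h_left=0, h_right=-1, diff=1 [OK], height=1
  node 6: h_left=-1, h_right=1, diff=2 [FAIL (|-1-1|=2 > 1)], height=2
  node 43: h_left=2, h_right=-1, diff=3 [FAIL (|2--1|=3 > 1)], height=3
  node 47: h_left=-1, h_right=-1, diff=0 [OK], height=0
  node 44: h_left=3, h_right=0, diff=3 [FAIL (|3-0|=3 > 1)], height=4
Node 6 violates the condition: |-1 - 1| = 2 > 1.
Result: Not balanced


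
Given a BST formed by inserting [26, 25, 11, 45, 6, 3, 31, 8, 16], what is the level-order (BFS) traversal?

Tree insertion order: [26, 25, 11, 45, 6, 3, 31, 8, 16]
Tree (level-order array): [26, 25, 45, 11, None, 31, None, 6, 16, None, None, 3, 8]
BFS from the root, enqueuing left then right child of each popped node:
  queue [26] -> pop 26, enqueue [25, 45], visited so far: [26]
  queue [25, 45] -> pop 25, enqueue [11], visited so far: [26, 25]
  queue [45, 11] -> pop 45, enqueue [31], visited so far: [26, 25, 45]
  queue [11, 31] -> pop 11, enqueue [6, 16], visited so far: [26, 25, 45, 11]
  queue [31, 6, 16] -> pop 31, enqueue [none], visited so far: [26, 25, 45, 11, 31]
  queue [6, 16] -> pop 6, enqueue [3, 8], visited so far: [26, 25, 45, 11, 31, 6]
  queue [16, 3, 8] -> pop 16, enqueue [none], visited so far: [26, 25, 45, 11, 31, 6, 16]
  queue [3, 8] -> pop 3, enqueue [none], visited so far: [26, 25, 45, 11, 31, 6, 16, 3]
  queue [8] -> pop 8, enqueue [none], visited so far: [26, 25, 45, 11, 31, 6, 16, 3, 8]
Result: [26, 25, 45, 11, 31, 6, 16, 3, 8]


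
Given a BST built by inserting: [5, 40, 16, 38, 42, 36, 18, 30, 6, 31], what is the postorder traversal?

Tree insertion order: [5, 40, 16, 38, 42, 36, 18, 30, 6, 31]
Tree (level-order array): [5, None, 40, 16, 42, 6, 38, None, None, None, None, 36, None, 18, None, None, 30, None, 31]
Postorder traversal: [6, 31, 30, 18, 36, 38, 16, 42, 40, 5]


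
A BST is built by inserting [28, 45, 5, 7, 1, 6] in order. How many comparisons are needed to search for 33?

Search path for 33: 28 -> 45
Found: False
Comparisons: 2


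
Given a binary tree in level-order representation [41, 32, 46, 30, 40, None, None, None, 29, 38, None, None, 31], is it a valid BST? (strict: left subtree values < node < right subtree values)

Level-order array: [41, 32, 46, 30, 40, None, None, None, 29, 38, None, None, 31]
Validate using subtree bounds (lo, hi): at each node, require lo < value < hi,
then recurse left with hi=value and right with lo=value.
Preorder trace (stopping at first violation):
  at node 41 with bounds (-inf, +inf): OK
  at node 32 with bounds (-inf, 41): OK
  at node 30 with bounds (-inf, 32): OK
  at node 29 with bounds (30, 32): VIOLATION
Node 29 violates its bound: not (30 < 29 < 32).
Result: Not a valid BST


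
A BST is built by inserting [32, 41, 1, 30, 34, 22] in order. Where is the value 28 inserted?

Starting tree (level order): [32, 1, 41, None, 30, 34, None, 22]
Insertion path: 32 -> 1 -> 30 -> 22
Result: insert 28 as right child of 22
Final tree (level order): [32, 1, 41, None, 30, 34, None, 22, None, None, None, None, 28]


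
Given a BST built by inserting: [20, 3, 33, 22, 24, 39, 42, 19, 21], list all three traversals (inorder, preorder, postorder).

Tree insertion order: [20, 3, 33, 22, 24, 39, 42, 19, 21]
Tree (level-order array): [20, 3, 33, None, 19, 22, 39, None, None, 21, 24, None, 42]
Inorder (L, root, R): [3, 19, 20, 21, 22, 24, 33, 39, 42]
Preorder (root, L, R): [20, 3, 19, 33, 22, 21, 24, 39, 42]
Postorder (L, R, root): [19, 3, 21, 24, 22, 42, 39, 33, 20]


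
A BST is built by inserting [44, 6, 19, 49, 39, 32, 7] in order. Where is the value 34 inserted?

Starting tree (level order): [44, 6, 49, None, 19, None, None, 7, 39, None, None, 32]
Insertion path: 44 -> 6 -> 19 -> 39 -> 32
Result: insert 34 as right child of 32
Final tree (level order): [44, 6, 49, None, 19, None, None, 7, 39, None, None, 32, None, None, 34]


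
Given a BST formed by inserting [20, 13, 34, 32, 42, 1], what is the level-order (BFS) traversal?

Tree insertion order: [20, 13, 34, 32, 42, 1]
Tree (level-order array): [20, 13, 34, 1, None, 32, 42]
BFS from the root, enqueuing left then right child of each popped node:
  queue [20] -> pop 20, enqueue [13, 34], visited so far: [20]
  queue [13, 34] -> pop 13, enqueue [1], visited so far: [20, 13]
  queue [34, 1] -> pop 34, enqueue [32, 42], visited so far: [20, 13, 34]
  queue [1, 32, 42] -> pop 1, enqueue [none], visited so far: [20, 13, 34, 1]
  queue [32, 42] -> pop 32, enqueue [none], visited so far: [20, 13, 34, 1, 32]
  queue [42] -> pop 42, enqueue [none], visited so far: [20, 13, 34, 1, 32, 42]
Result: [20, 13, 34, 1, 32, 42]


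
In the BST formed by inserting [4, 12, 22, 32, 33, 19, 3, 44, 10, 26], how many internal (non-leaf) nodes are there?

Tree built from: [4, 12, 22, 32, 33, 19, 3, 44, 10, 26]
Tree (level-order array): [4, 3, 12, None, None, 10, 22, None, None, 19, 32, None, None, 26, 33, None, None, None, 44]
Rule: An internal node has at least one child.
Per-node child counts:
  node 4: 2 child(ren)
  node 3: 0 child(ren)
  node 12: 2 child(ren)
  node 10: 0 child(ren)
  node 22: 2 child(ren)
  node 19: 0 child(ren)
  node 32: 2 child(ren)
  node 26: 0 child(ren)
  node 33: 1 child(ren)
  node 44: 0 child(ren)
Matching nodes: [4, 12, 22, 32, 33]
Count of internal (non-leaf) nodes: 5


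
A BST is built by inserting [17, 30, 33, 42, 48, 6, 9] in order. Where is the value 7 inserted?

Starting tree (level order): [17, 6, 30, None, 9, None, 33, None, None, None, 42, None, 48]
Insertion path: 17 -> 6 -> 9
Result: insert 7 as left child of 9
Final tree (level order): [17, 6, 30, None, 9, None, 33, 7, None, None, 42, None, None, None, 48]


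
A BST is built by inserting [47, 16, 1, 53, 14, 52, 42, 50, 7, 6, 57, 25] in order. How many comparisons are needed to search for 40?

Search path for 40: 47 -> 16 -> 42 -> 25
Found: False
Comparisons: 4


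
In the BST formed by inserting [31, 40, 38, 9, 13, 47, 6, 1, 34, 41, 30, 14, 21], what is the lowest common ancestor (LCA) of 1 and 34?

Tree insertion order: [31, 40, 38, 9, 13, 47, 6, 1, 34, 41, 30, 14, 21]
Tree (level-order array): [31, 9, 40, 6, 13, 38, 47, 1, None, None, 30, 34, None, 41, None, None, None, 14, None, None, None, None, None, None, 21]
In a BST, the LCA of p=1, q=34 is the first node v on the
root-to-leaf path with p <= v <= q (go left if both < v, right if both > v).
Walk from root:
  at 31: 1 <= 31 <= 34, this is the LCA
LCA = 31


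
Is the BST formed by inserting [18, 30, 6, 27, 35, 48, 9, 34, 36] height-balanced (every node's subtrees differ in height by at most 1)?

Tree (level-order array): [18, 6, 30, None, 9, 27, 35, None, None, None, None, 34, 48, None, None, 36]
Definition: a tree is height-balanced if, at every node, |h(left) - h(right)| <= 1 (empty subtree has height -1).
Bottom-up per-node check:
  node 9: h_left=-1, h_right=-1, diff=0 [OK], height=0
  node 6: h_left=-1, h_right=0, diff=1 [OK], height=1
  node 27: h_left=-1, h_right=-1, diff=0 [OK], height=0
  node 34: h_left=-1, h_right=-1, diff=0 [OK], height=0
  node 36: h_left=-1, h_right=-1, diff=0 [OK], height=0
  node 48: h_left=0, h_right=-1, diff=1 [OK], height=1
  node 35: h_left=0, h_right=1, diff=1 [OK], height=2
  node 30: h_left=0, h_right=2, diff=2 [FAIL (|0-2|=2 > 1)], height=3
  node 18: h_left=1, h_right=3, diff=2 [FAIL (|1-3|=2 > 1)], height=4
Node 30 violates the condition: |0 - 2| = 2 > 1.
Result: Not balanced


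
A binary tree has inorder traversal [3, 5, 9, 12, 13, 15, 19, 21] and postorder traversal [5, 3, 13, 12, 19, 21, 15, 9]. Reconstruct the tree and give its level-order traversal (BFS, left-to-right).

Inorder:   [3, 5, 9, 12, 13, 15, 19, 21]
Postorder: [5, 3, 13, 12, 19, 21, 15, 9]
Algorithm: postorder visits root last, so walk postorder right-to-left;
each value is the root of the current inorder slice — split it at that
value, recurse on the right subtree first, then the left.
Recursive splits:
  root=9; inorder splits into left=[3, 5], right=[12, 13, 15, 19, 21]
  root=15; inorder splits into left=[12, 13], right=[19, 21]
  root=21; inorder splits into left=[19], right=[]
  root=19; inorder splits into left=[], right=[]
  root=12; inorder splits into left=[], right=[13]
  root=13; inorder splits into left=[], right=[]
  root=3; inorder splits into left=[], right=[5]
  root=5; inorder splits into left=[], right=[]
Reconstructed level-order: [9, 3, 15, 5, 12, 21, 13, 19]


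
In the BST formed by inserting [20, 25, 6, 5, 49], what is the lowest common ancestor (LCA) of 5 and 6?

Tree insertion order: [20, 25, 6, 5, 49]
Tree (level-order array): [20, 6, 25, 5, None, None, 49]
In a BST, the LCA of p=5, q=6 is the first node v on the
root-to-leaf path with p <= v <= q (go left if both < v, right if both > v).
Walk from root:
  at 20: both 5 and 6 < 20, go left
  at 6: 5 <= 6 <= 6, this is the LCA
LCA = 6


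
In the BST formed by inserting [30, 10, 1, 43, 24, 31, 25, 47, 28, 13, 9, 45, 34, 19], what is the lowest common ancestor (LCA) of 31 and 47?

Tree insertion order: [30, 10, 1, 43, 24, 31, 25, 47, 28, 13, 9, 45, 34, 19]
Tree (level-order array): [30, 10, 43, 1, 24, 31, 47, None, 9, 13, 25, None, 34, 45, None, None, None, None, 19, None, 28]
In a BST, the LCA of p=31, q=47 is the first node v on the
root-to-leaf path with p <= v <= q (go left if both < v, right if both > v).
Walk from root:
  at 30: both 31 and 47 > 30, go right
  at 43: 31 <= 43 <= 47, this is the LCA
LCA = 43


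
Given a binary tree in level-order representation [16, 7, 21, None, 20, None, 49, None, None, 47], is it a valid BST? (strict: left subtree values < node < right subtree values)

Level-order array: [16, 7, 21, None, 20, None, 49, None, None, 47]
Validate using subtree bounds (lo, hi): at each node, require lo < value < hi,
then recurse left with hi=value and right with lo=value.
Preorder trace (stopping at first violation):
  at node 16 with bounds (-inf, +inf): OK
  at node 7 with bounds (-inf, 16): OK
  at node 20 with bounds (7, 16): VIOLATION
Node 20 violates its bound: not (7 < 20 < 16).
Result: Not a valid BST


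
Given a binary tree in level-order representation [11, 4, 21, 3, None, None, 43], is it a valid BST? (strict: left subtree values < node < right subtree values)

Level-order array: [11, 4, 21, 3, None, None, 43]
Validate using subtree bounds (lo, hi): at each node, require lo < value < hi,
then recurse left with hi=value and right with lo=value.
Preorder trace (stopping at first violation):
  at node 11 with bounds (-inf, +inf): OK
  at node 4 with bounds (-inf, 11): OK
  at node 3 with bounds (-inf, 4): OK
  at node 21 with bounds (11, +inf): OK
  at node 43 with bounds (21, +inf): OK
No violation found at any node.
Result: Valid BST


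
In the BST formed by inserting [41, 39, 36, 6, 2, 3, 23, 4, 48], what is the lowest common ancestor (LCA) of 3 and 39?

Tree insertion order: [41, 39, 36, 6, 2, 3, 23, 4, 48]
Tree (level-order array): [41, 39, 48, 36, None, None, None, 6, None, 2, 23, None, 3, None, None, None, 4]
In a BST, the LCA of p=3, q=39 is the first node v on the
root-to-leaf path with p <= v <= q (go left if both < v, right if both > v).
Walk from root:
  at 41: both 3 and 39 < 41, go left
  at 39: 3 <= 39 <= 39, this is the LCA
LCA = 39


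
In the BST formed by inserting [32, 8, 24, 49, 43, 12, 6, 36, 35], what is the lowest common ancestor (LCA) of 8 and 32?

Tree insertion order: [32, 8, 24, 49, 43, 12, 6, 36, 35]
Tree (level-order array): [32, 8, 49, 6, 24, 43, None, None, None, 12, None, 36, None, None, None, 35]
In a BST, the LCA of p=8, q=32 is the first node v on the
root-to-leaf path with p <= v <= q (go left if both < v, right if both > v).
Walk from root:
  at 32: 8 <= 32 <= 32, this is the LCA
LCA = 32


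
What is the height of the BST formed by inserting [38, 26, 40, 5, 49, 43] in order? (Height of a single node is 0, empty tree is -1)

Insertion order: [38, 26, 40, 5, 49, 43]
Tree (level-order array): [38, 26, 40, 5, None, None, 49, None, None, 43]
Compute height bottom-up (empty subtree = -1):
  height(5) = 1 + max(-1, -1) = 0
  height(26) = 1 + max(0, -1) = 1
  height(43) = 1 + max(-1, -1) = 0
  height(49) = 1 + max(0, -1) = 1
  height(40) = 1 + max(-1, 1) = 2
  height(38) = 1 + max(1, 2) = 3
Height = 3


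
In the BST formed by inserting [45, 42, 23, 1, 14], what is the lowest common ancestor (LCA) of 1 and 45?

Tree insertion order: [45, 42, 23, 1, 14]
Tree (level-order array): [45, 42, None, 23, None, 1, None, None, 14]
In a BST, the LCA of p=1, q=45 is the first node v on the
root-to-leaf path with p <= v <= q (go left if both < v, right if both > v).
Walk from root:
  at 45: 1 <= 45 <= 45, this is the LCA
LCA = 45


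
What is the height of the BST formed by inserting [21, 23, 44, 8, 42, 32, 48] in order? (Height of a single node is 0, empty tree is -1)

Insertion order: [21, 23, 44, 8, 42, 32, 48]
Tree (level-order array): [21, 8, 23, None, None, None, 44, 42, 48, 32]
Compute height bottom-up (empty subtree = -1):
  height(8) = 1 + max(-1, -1) = 0
  height(32) = 1 + max(-1, -1) = 0
  height(42) = 1 + max(0, -1) = 1
  height(48) = 1 + max(-1, -1) = 0
  height(44) = 1 + max(1, 0) = 2
  height(23) = 1 + max(-1, 2) = 3
  height(21) = 1 + max(0, 3) = 4
Height = 4


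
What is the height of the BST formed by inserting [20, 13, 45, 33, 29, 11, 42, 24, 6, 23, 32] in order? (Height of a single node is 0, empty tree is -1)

Insertion order: [20, 13, 45, 33, 29, 11, 42, 24, 6, 23, 32]
Tree (level-order array): [20, 13, 45, 11, None, 33, None, 6, None, 29, 42, None, None, 24, 32, None, None, 23]
Compute height bottom-up (empty subtree = -1):
  height(6) = 1 + max(-1, -1) = 0
  height(11) = 1 + max(0, -1) = 1
  height(13) = 1 + max(1, -1) = 2
  height(23) = 1 + max(-1, -1) = 0
  height(24) = 1 + max(0, -1) = 1
  height(32) = 1 + max(-1, -1) = 0
  height(29) = 1 + max(1, 0) = 2
  height(42) = 1 + max(-1, -1) = 0
  height(33) = 1 + max(2, 0) = 3
  height(45) = 1 + max(3, -1) = 4
  height(20) = 1 + max(2, 4) = 5
Height = 5


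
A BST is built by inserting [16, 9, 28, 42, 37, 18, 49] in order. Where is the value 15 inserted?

Starting tree (level order): [16, 9, 28, None, None, 18, 42, None, None, 37, 49]
Insertion path: 16 -> 9
Result: insert 15 as right child of 9
Final tree (level order): [16, 9, 28, None, 15, 18, 42, None, None, None, None, 37, 49]


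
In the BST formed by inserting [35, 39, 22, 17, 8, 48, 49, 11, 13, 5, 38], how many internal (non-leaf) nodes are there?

Tree built from: [35, 39, 22, 17, 8, 48, 49, 11, 13, 5, 38]
Tree (level-order array): [35, 22, 39, 17, None, 38, 48, 8, None, None, None, None, 49, 5, 11, None, None, None, None, None, 13]
Rule: An internal node has at least one child.
Per-node child counts:
  node 35: 2 child(ren)
  node 22: 1 child(ren)
  node 17: 1 child(ren)
  node 8: 2 child(ren)
  node 5: 0 child(ren)
  node 11: 1 child(ren)
  node 13: 0 child(ren)
  node 39: 2 child(ren)
  node 38: 0 child(ren)
  node 48: 1 child(ren)
  node 49: 0 child(ren)
Matching nodes: [35, 22, 17, 8, 11, 39, 48]
Count of internal (non-leaf) nodes: 7


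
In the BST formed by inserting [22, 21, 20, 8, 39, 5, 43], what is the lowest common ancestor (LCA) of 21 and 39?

Tree insertion order: [22, 21, 20, 8, 39, 5, 43]
Tree (level-order array): [22, 21, 39, 20, None, None, 43, 8, None, None, None, 5]
In a BST, the LCA of p=21, q=39 is the first node v on the
root-to-leaf path with p <= v <= q (go left if both < v, right if both > v).
Walk from root:
  at 22: 21 <= 22 <= 39, this is the LCA
LCA = 22


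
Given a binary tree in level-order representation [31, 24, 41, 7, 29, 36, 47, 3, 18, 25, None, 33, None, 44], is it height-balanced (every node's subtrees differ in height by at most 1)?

Tree (level-order array): [31, 24, 41, 7, 29, 36, 47, 3, 18, 25, None, 33, None, 44]
Definition: a tree is height-balanced if, at every node, |h(left) - h(right)| <= 1 (empty subtree has height -1).
Bottom-up per-node check:
  node 3: h_left=-1, h_right=-1, diff=0 [OK], height=0
  node 18: h_left=-1, h_right=-1, diff=0 [OK], height=0
  node 7: h_left=0, h_right=0, diff=0 [OK], height=1
  node 25: h_left=-1, h_right=-1, diff=0 [OK], height=0
  node 29: h_left=0, h_right=-1, diff=1 [OK], height=1
  node 24: h_left=1, h_right=1, diff=0 [OK], height=2
  node 33: h_left=-1, h_right=-1, diff=0 [OK], height=0
  node 36: h_left=0, h_right=-1, diff=1 [OK], height=1
  node 44: h_left=-1, h_right=-1, diff=0 [OK], height=0
  node 47: h_left=0, h_right=-1, diff=1 [OK], height=1
  node 41: h_left=1, h_right=1, diff=0 [OK], height=2
  node 31: h_left=2, h_right=2, diff=0 [OK], height=3
All nodes satisfy the balance condition.
Result: Balanced


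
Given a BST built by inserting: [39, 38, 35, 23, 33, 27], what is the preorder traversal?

Tree insertion order: [39, 38, 35, 23, 33, 27]
Tree (level-order array): [39, 38, None, 35, None, 23, None, None, 33, 27]
Preorder traversal: [39, 38, 35, 23, 33, 27]


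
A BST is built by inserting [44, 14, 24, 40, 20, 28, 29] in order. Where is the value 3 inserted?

Starting tree (level order): [44, 14, None, None, 24, 20, 40, None, None, 28, None, None, 29]
Insertion path: 44 -> 14
Result: insert 3 as left child of 14
Final tree (level order): [44, 14, None, 3, 24, None, None, 20, 40, None, None, 28, None, None, 29]


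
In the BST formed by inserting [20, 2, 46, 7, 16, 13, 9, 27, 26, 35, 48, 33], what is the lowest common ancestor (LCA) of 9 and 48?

Tree insertion order: [20, 2, 46, 7, 16, 13, 9, 27, 26, 35, 48, 33]
Tree (level-order array): [20, 2, 46, None, 7, 27, 48, None, 16, 26, 35, None, None, 13, None, None, None, 33, None, 9]
In a BST, the LCA of p=9, q=48 is the first node v on the
root-to-leaf path with p <= v <= q (go left if both < v, right if both > v).
Walk from root:
  at 20: 9 <= 20 <= 48, this is the LCA
LCA = 20


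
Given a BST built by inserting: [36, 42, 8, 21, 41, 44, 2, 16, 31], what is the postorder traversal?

Tree insertion order: [36, 42, 8, 21, 41, 44, 2, 16, 31]
Tree (level-order array): [36, 8, 42, 2, 21, 41, 44, None, None, 16, 31]
Postorder traversal: [2, 16, 31, 21, 8, 41, 44, 42, 36]


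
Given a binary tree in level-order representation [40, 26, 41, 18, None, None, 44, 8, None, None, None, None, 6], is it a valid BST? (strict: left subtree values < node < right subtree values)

Level-order array: [40, 26, 41, 18, None, None, 44, 8, None, None, None, None, 6]
Validate using subtree bounds (lo, hi): at each node, require lo < value < hi,
then recurse left with hi=value and right with lo=value.
Preorder trace (stopping at first violation):
  at node 40 with bounds (-inf, +inf): OK
  at node 26 with bounds (-inf, 40): OK
  at node 18 with bounds (-inf, 26): OK
  at node 8 with bounds (-inf, 18): OK
  at node 6 with bounds (8, 18): VIOLATION
Node 6 violates its bound: not (8 < 6 < 18).
Result: Not a valid BST


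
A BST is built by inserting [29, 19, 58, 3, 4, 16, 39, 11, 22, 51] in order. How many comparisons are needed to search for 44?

Search path for 44: 29 -> 58 -> 39 -> 51
Found: False
Comparisons: 4


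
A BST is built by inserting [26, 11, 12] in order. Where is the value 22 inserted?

Starting tree (level order): [26, 11, None, None, 12]
Insertion path: 26 -> 11 -> 12
Result: insert 22 as right child of 12
Final tree (level order): [26, 11, None, None, 12, None, 22]


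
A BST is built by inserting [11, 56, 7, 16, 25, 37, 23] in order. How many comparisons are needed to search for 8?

Search path for 8: 11 -> 7
Found: False
Comparisons: 2


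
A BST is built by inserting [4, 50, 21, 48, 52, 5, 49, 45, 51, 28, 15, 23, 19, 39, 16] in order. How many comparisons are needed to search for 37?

Search path for 37: 4 -> 50 -> 21 -> 48 -> 45 -> 28 -> 39
Found: False
Comparisons: 7


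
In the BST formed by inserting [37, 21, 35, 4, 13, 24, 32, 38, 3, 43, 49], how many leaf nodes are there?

Tree built from: [37, 21, 35, 4, 13, 24, 32, 38, 3, 43, 49]
Tree (level-order array): [37, 21, 38, 4, 35, None, 43, 3, 13, 24, None, None, 49, None, None, None, None, None, 32]
Rule: A leaf has 0 children.
Per-node child counts:
  node 37: 2 child(ren)
  node 21: 2 child(ren)
  node 4: 2 child(ren)
  node 3: 0 child(ren)
  node 13: 0 child(ren)
  node 35: 1 child(ren)
  node 24: 1 child(ren)
  node 32: 0 child(ren)
  node 38: 1 child(ren)
  node 43: 1 child(ren)
  node 49: 0 child(ren)
Matching nodes: [3, 13, 32, 49]
Count of leaf nodes: 4


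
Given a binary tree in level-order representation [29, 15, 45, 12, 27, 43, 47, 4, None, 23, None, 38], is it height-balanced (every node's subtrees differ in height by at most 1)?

Tree (level-order array): [29, 15, 45, 12, 27, 43, 47, 4, None, 23, None, 38]
Definition: a tree is height-balanced if, at every node, |h(left) - h(right)| <= 1 (empty subtree has height -1).
Bottom-up per-node check:
  node 4: h_left=-1, h_right=-1, diff=0 [OK], height=0
  node 12: h_left=0, h_right=-1, diff=1 [OK], height=1
  node 23: h_left=-1, h_right=-1, diff=0 [OK], height=0
  node 27: h_left=0, h_right=-1, diff=1 [OK], height=1
  node 15: h_left=1, h_right=1, diff=0 [OK], height=2
  node 38: h_left=-1, h_right=-1, diff=0 [OK], height=0
  node 43: h_left=0, h_right=-1, diff=1 [OK], height=1
  node 47: h_left=-1, h_right=-1, diff=0 [OK], height=0
  node 45: h_left=1, h_right=0, diff=1 [OK], height=2
  node 29: h_left=2, h_right=2, diff=0 [OK], height=3
All nodes satisfy the balance condition.
Result: Balanced


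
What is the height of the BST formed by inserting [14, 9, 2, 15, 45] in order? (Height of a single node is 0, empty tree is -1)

Insertion order: [14, 9, 2, 15, 45]
Tree (level-order array): [14, 9, 15, 2, None, None, 45]
Compute height bottom-up (empty subtree = -1):
  height(2) = 1 + max(-1, -1) = 0
  height(9) = 1 + max(0, -1) = 1
  height(45) = 1 + max(-1, -1) = 0
  height(15) = 1 + max(-1, 0) = 1
  height(14) = 1 + max(1, 1) = 2
Height = 2


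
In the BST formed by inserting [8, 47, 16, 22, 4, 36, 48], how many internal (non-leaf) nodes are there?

Tree built from: [8, 47, 16, 22, 4, 36, 48]
Tree (level-order array): [8, 4, 47, None, None, 16, 48, None, 22, None, None, None, 36]
Rule: An internal node has at least one child.
Per-node child counts:
  node 8: 2 child(ren)
  node 4: 0 child(ren)
  node 47: 2 child(ren)
  node 16: 1 child(ren)
  node 22: 1 child(ren)
  node 36: 0 child(ren)
  node 48: 0 child(ren)
Matching nodes: [8, 47, 16, 22]
Count of internal (non-leaf) nodes: 4


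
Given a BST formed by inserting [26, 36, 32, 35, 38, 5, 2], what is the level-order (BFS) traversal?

Tree insertion order: [26, 36, 32, 35, 38, 5, 2]
Tree (level-order array): [26, 5, 36, 2, None, 32, 38, None, None, None, 35]
BFS from the root, enqueuing left then right child of each popped node:
  queue [26] -> pop 26, enqueue [5, 36], visited so far: [26]
  queue [5, 36] -> pop 5, enqueue [2], visited so far: [26, 5]
  queue [36, 2] -> pop 36, enqueue [32, 38], visited so far: [26, 5, 36]
  queue [2, 32, 38] -> pop 2, enqueue [none], visited so far: [26, 5, 36, 2]
  queue [32, 38] -> pop 32, enqueue [35], visited so far: [26, 5, 36, 2, 32]
  queue [38, 35] -> pop 38, enqueue [none], visited so far: [26, 5, 36, 2, 32, 38]
  queue [35] -> pop 35, enqueue [none], visited so far: [26, 5, 36, 2, 32, 38, 35]
Result: [26, 5, 36, 2, 32, 38, 35]


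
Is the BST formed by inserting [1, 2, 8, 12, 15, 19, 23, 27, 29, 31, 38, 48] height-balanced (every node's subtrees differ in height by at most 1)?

Tree (level-order array): [1, None, 2, None, 8, None, 12, None, 15, None, 19, None, 23, None, 27, None, 29, None, 31, None, 38, None, 48]
Definition: a tree is height-balanced if, at every node, |h(left) - h(right)| <= 1 (empty subtree has height -1).
Bottom-up per-node check:
  node 48: h_left=-1, h_right=-1, diff=0 [OK], height=0
  node 38: h_left=-1, h_right=0, diff=1 [OK], height=1
  node 31: h_left=-1, h_right=1, diff=2 [FAIL (|-1-1|=2 > 1)], height=2
  node 29: h_left=-1, h_right=2, diff=3 [FAIL (|-1-2|=3 > 1)], height=3
  node 27: h_left=-1, h_right=3, diff=4 [FAIL (|-1-3|=4 > 1)], height=4
  node 23: h_left=-1, h_right=4, diff=5 [FAIL (|-1-4|=5 > 1)], height=5
  node 19: h_left=-1, h_right=5, diff=6 [FAIL (|-1-5|=6 > 1)], height=6
  node 15: h_left=-1, h_right=6, diff=7 [FAIL (|-1-6|=7 > 1)], height=7
  node 12: h_left=-1, h_right=7, diff=8 [FAIL (|-1-7|=8 > 1)], height=8
  node 8: h_left=-1, h_right=8, diff=9 [FAIL (|-1-8|=9 > 1)], height=9
  node 2: h_left=-1, h_right=9, diff=10 [FAIL (|-1-9|=10 > 1)], height=10
  node 1: h_left=-1, h_right=10, diff=11 [FAIL (|-1-10|=11 > 1)], height=11
Node 31 violates the condition: |-1 - 1| = 2 > 1.
Result: Not balanced


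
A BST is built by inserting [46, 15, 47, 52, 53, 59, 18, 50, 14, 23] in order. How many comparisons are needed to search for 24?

Search path for 24: 46 -> 15 -> 18 -> 23
Found: False
Comparisons: 4


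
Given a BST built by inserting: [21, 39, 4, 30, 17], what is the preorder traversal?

Tree insertion order: [21, 39, 4, 30, 17]
Tree (level-order array): [21, 4, 39, None, 17, 30]
Preorder traversal: [21, 4, 17, 39, 30]


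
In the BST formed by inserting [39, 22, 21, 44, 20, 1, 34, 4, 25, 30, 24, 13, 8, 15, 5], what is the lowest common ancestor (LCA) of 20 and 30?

Tree insertion order: [39, 22, 21, 44, 20, 1, 34, 4, 25, 30, 24, 13, 8, 15, 5]
Tree (level-order array): [39, 22, 44, 21, 34, None, None, 20, None, 25, None, 1, None, 24, 30, None, 4, None, None, None, None, None, 13, 8, 15, 5]
In a BST, the LCA of p=20, q=30 is the first node v on the
root-to-leaf path with p <= v <= q (go left if both < v, right if both > v).
Walk from root:
  at 39: both 20 and 30 < 39, go left
  at 22: 20 <= 22 <= 30, this is the LCA
LCA = 22


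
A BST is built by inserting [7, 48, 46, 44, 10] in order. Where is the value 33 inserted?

Starting tree (level order): [7, None, 48, 46, None, 44, None, 10]
Insertion path: 7 -> 48 -> 46 -> 44 -> 10
Result: insert 33 as right child of 10
Final tree (level order): [7, None, 48, 46, None, 44, None, 10, None, None, 33]


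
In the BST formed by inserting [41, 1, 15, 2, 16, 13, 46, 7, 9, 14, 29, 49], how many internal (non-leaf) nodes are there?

Tree built from: [41, 1, 15, 2, 16, 13, 46, 7, 9, 14, 29, 49]
Tree (level-order array): [41, 1, 46, None, 15, None, 49, 2, 16, None, None, None, 13, None, 29, 7, 14, None, None, None, 9]
Rule: An internal node has at least one child.
Per-node child counts:
  node 41: 2 child(ren)
  node 1: 1 child(ren)
  node 15: 2 child(ren)
  node 2: 1 child(ren)
  node 13: 2 child(ren)
  node 7: 1 child(ren)
  node 9: 0 child(ren)
  node 14: 0 child(ren)
  node 16: 1 child(ren)
  node 29: 0 child(ren)
  node 46: 1 child(ren)
  node 49: 0 child(ren)
Matching nodes: [41, 1, 15, 2, 13, 7, 16, 46]
Count of internal (non-leaf) nodes: 8


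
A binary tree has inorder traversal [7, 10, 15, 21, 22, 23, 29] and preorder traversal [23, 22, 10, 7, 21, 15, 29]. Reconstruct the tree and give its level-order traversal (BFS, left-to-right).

Inorder:  [7, 10, 15, 21, 22, 23, 29]
Preorder: [23, 22, 10, 7, 21, 15, 29]
Algorithm: preorder visits root first, so consume preorder in order;
for each root, split the current inorder slice at that value into
left-subtree inorder and right-subtree inorder, then recurse.
Recursive splits:
  root=23; inorder splits into left=[7, 10, 15, 21, 22], right=[29]
  root=22; inorder splits into left=[7, 10, 15, 21], right=[]
  root=10; inorder splits into left=[7], right=[15, 21]
  root=7; inorder splits into left=[], right=[]
  root=21; inorder splits into left=[15], right=[]
  root=15; inorder splits into left=[], right=[]
  root=29; inorder splits into left=[], right=[]
Reconstructed level-order: [23, 22, 29, 10, 7, 21, 15]


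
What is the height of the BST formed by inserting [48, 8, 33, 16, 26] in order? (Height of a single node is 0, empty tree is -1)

Insertion order: [48, 8, 33, 16, 26]
Tree (level-order array): [48, 8, None, None, 33, 16, None, None, 26]
Compute height bottom-up (empty subtree = -1):
  height(26) = 1 + max(-1, -1) = 0
  height(16) = 1 + max(-1, 0) = 1
  height(33) = 1 + max(1, -1) = 2
  height(8) = 1 + max(-1, 2) = 3
  height(48) = 1 + max(3, -1) = 4
Height = 4


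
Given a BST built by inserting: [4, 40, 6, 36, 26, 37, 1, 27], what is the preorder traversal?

Tree insertion order: [4, 40, 6, 36, 26, 37, 1, 27]
Tree (level-order array): [4, 1, 40, None, None, 6, None, None, 36, 26, 37, None, 27]
Preorder traversal: [4, 1, 40, 6, 36, 26, 27, 37]


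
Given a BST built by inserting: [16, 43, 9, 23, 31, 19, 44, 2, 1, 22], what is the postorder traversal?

Tree insertion order: [16, 43, 9, 23, 31, 19, 44, 2, 1, 22]
Tree (level-order array): [16, 9, 43, 2, None, 23, 44, 1, None, 19, 31, None, None, None, None, None, 22]
Postorder traversal: [1, 2, 9, 22, 19, 31, 23, 44, 43, 16]


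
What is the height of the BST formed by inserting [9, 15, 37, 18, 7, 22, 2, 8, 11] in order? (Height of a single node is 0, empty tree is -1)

Insertion order: [9, 15, 37, 18, 7, 22, 2, 8, 11]
Tree (level-order array): [9, 7, 15, 2, 8, 11, 37, None, None, None, None, None, None, 18, None, None, 22]
Compute height bottom-up (empty subtree = -1):
  height(2) = 1 + max(-1, -1) = 0
  height(8) = 1 + max(-1, -1) = 0
  height(7) = 1 + max(0, 0) = 1
  height(11) = 1 + max(-1, -1) = 0
  height(22) = 1 + max(-1, -1) = 0
  height(18) = 1 + max(-1, 0) = 1
  height(37) = 1 + max(1, -1) = 2
  height(15) = 1 + max(0, 2) = 3
  height(9) = 1 + max(1, 3) = 4
Height = 4


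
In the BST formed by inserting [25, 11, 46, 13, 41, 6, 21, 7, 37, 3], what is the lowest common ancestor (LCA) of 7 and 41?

Tree insertion order: [25, 11, 46, 13, 41, 6, 21, 7, 37, 3]
Tree (level-order array): [25, 11, 46, 6, 13, 41, None, 3, 7, None, 21, 37]
In a BST, the LCA of p=7, q=41 is the first node v on the
root-to-leaf path with p <= v <= q (go left if both < v, right if both > v).
Walk from root:
  at 25: 7 <= 25 <= 41, this is the LCA
LCA = 25


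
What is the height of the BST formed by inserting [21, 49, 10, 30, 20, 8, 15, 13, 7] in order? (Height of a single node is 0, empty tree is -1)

Insertion order: [21, 49, 10, 30, 20, 8, 15, 13, 7]
Tree (level-order array): [21, 10, 49, 8, 20, 30, None, 7, None, 15, None, None, None, None, None, 13]
Compute height bottom-up (empty subtree = -1):
  height(7) = 1 + max(-1, -1) = 0
  height(8) = 1 + max(0, -1) = 1
  height(13) = 1 + max(-1, -1) = 0
  height(15) = 1 + max(0, -1) = 1
  height(20) = 1 + max(1, -1) = 2
  height(10) = 1 + max(1, 2) = 3
  height(30) = 1 + max(-1, -1) = 0
  height(49) = 1 + max(0, -1) = 1
  height(21) = 1 + max(3, 1) = 4
Height = 4


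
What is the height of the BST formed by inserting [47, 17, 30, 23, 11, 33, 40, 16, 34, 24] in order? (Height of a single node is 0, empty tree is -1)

Insertion order: [47, 17, 30, 23, 11, 33, 40, 16, 34, 24]
Tree (level-order array): [47, 17, None, 11, 30, None, 16, 23, 33, None, None, None, 24, None, 40, None, None, 34]
Compute height bottom-up (empty subtree = -1):
  height(16) = 1 + max(-1, -1) = 0
  height(11) = 1 + max(-1, 0) = 1
  height(24) = 1 + max(-1, -1) = 0
  height(23) = 1 + max(-1, 0) = 1
  height(34) = 1 + max(-1, -1) = 0
  height(40) = 1 + max(0, -1) = 1
  height(33) = 1 + max(-1, 1) = 2
  height(30) = 1 + max(1, 2) = 3
  height(17) = 1 + max(1, 3) = 4
  height(47) = 1 + max(4, -1) = 5
Height = 5


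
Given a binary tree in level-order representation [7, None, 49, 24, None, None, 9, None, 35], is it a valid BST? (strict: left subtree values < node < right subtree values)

Level-order array: [7, None, 49, 24, None, None, 9, None, 35]
Validate using subtree bounds (lo, hi): at each node, require lo < value < hi,
then recurse left with hi=value and right with lo=value.
Preorder trace (stopping at first violation):
  at node 7 with bounds (-inf, +inf): OK
  at node 49 with bounds (7, +inf): OK
  at node 24 with bounds (7, 49): OK
  at node 9 with bounds (24, 49): VIOLATION
Node 9 violates its bound: not (24 < 9 < 49).
Result: Not a valid BST


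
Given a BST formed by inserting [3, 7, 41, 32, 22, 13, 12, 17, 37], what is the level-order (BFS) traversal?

Tree insertion order: [3, 7, 41, 32, 22, 13, 12, 17, 37]
Tree (level-order array): [3, None, 7, None, 41, 32, None, 22, 37, 13, None, None, None, 12, 17]
BFS from the root, enqueuing left then right child of each popped node:
  queue [3] -> pop 3, enqueue [7], visited so far: [3]
  queue [7] -> pop 7, enqueue [41], visited so far: [3, 7]
  queue [41] -> pop 41, enqueue [32], visited so far: [3, 7, 41]
  queue [32] -> pop 32, enqueue [22, 37], visited so far: [3, 7, 41, 32]
  queue [22, 37] -> pop 22, enqueue [13], visited so far: [3, 7, 41, 32, 22]
  queue [37, 13] -> pop 37, enqueue [none], visited so far: [3, 7, 41, 32, 22, 37]
  queue [13] -> pop 13, enqueue [12, 17], visited so far: [3, 7, 41, 32, 22, 37, 13]
  queue [12, 17] -> pop 12, enqueue [none], visited so far: [3, 7, 41, 32, 22, 37, 13, 12]
  queue [17] -> pop 17, enqueue [none], visited so far: [3, 7, 41, 32, 22, 37, 13, 12, 17]
Result: [3, 7, 41, 32, 22, 37, 13, 12, 17]


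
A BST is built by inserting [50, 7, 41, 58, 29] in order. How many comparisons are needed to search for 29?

Search path for 29: 50 -> 7 -> 41 -> 29
Found: True
Comparisons: 4


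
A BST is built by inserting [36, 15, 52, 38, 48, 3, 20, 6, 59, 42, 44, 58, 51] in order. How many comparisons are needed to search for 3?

Search path for 3: 36 -> 15 -> 3
Found: True
Comparisons: 3


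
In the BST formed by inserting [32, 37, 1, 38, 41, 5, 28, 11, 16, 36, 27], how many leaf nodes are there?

Tree built from: [32, 37, 1, 38, 41, 5, 28, 11, 16, 36, 27]
Tree (level-order array): [32, 1, 37, None, 5, 36, 38, None, 28, None, None, None, 41, 11, None, None, None, None, 16, None, 27]
Rule: A leaf has 0 children.
Per-node child counts:
  node 32: 2 child(ren)
  node 1: 1 child(ren)
  node 5: 1 child(ren)
  node 28: 1 child(ren)
  node 11: 1 child(ren)
  node 16: 1 child(ren)
  node 27: 0 child(ren)
  node 37: 2 child(ren)
  node 36: 0 child(ren)
  node 38: 1 child(ren)
  node 41: 0 child(ren)
Matching nodes: [27, 36, 41]
Count of leaf nodes: 3


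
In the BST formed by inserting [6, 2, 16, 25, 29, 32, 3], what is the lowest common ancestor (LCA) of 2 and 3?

Tree insertion order: [6, 2, 16, 25, 29, 32, 3]
Tree (level-order array): [6, 2, 16, None, 3, None, 25, None, None, None, 29, None, 32]
In a BST, the LCA of p=2, q=3 is the first node v on the
root-to-leaf path with p <= v <= q (go left if both < v, right if both > v).
Walk from root:
  at 6: both 2 and 3 < 6, go left
  at 2: 2 <= 2 <= 3, this is the LCA
LCA = 2


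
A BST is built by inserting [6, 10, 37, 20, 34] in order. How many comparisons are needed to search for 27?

Search path for 27: 6 -> 10 -> 37 -> 20 -> 34
Found: False
Comparisons: 5


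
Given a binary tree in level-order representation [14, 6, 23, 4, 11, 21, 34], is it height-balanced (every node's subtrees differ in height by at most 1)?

Tree (level-order array): [14, 6, 23, 4, 11, 21, 34]
Definition: a tree is height-balanced if, at every node, |h(left) - h(right)| <= 1 (empty subtree has height -1).
Bottom-up per-node check:
  node 4: h_left=-1, h_right=-1, diff=0 [OK], height=0
  node 11: h_left=-1, h_right=-1, diff=0 [OK], height=0
  node 6: h_left=0, h_right=0, diff=0 [OK], height=1
  node 21: h_left=-1, h_right=-1, diff=0 [OK], height=0
  node 34: h_left=-1, h_right=-1, diff=0 [OK], height=0
  node 23: h_left=0, h_right=0, diff=0 [OK], height=1
  node 14: h_left=1, h_right=1, diff=0 [OK], height=2
All nodes satisfy the balance condition.
Result: Balanced


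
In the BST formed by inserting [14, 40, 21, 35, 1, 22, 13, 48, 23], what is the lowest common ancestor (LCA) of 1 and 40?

Tree insertion order: [14, 40, 21, 35, 1, 22, 13, 48, 23]
Tree (level-order array): [14, 1, 40, None, 13, 21, 48, None, None, None, 35, None, None, 22, None, None, 23]
In a BST, the LCA of p=1, q=40 is the first node v on the
root-to-leaf path with p <= v <= q (go left if both < v, right if both > v).
Walk from root:
  at 14: 1 <= 14 <= 40, this is the LCA
LCA = 14


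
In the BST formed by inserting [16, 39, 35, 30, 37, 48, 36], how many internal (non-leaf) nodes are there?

Tree built from: [16, 39, 35, 30, 37, 48, 36]
Tree (level-order array): [16, None, 39, 35, 48, 30, 37, None, None, None, None, 36]
Rule: An internal node has at least one child.
Per-node child counts:
  node 16: 1 child(ren)
  node 39: 2 child(ren)
  node 35: 2 child(ren)
  node 30: 0 child(ren)
  node 37: 1 child(ren)
  node 36: 0 child(ren)
  node 48: 0 child(ren)
Matching nodes: [16, 39, 35, 37]
Count of internal (non-leaf) nodes: 4


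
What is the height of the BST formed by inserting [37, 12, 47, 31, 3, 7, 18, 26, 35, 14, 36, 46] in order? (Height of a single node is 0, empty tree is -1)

Insertion order: [37, 12, 47, 31, 3, 7, 18, 26, 35, 14, 36, 46]
Tree (level-order array): [37, 12, 47, 3, 31, 46, None, None, 7, 18, 35, None, None, None, None, 14, 26, None, 36]
Compute height bottom-up (empty subtree = -1):
  height(7) = 1 + max(-1, -1) = 0
  height(3) = 1 + max(-1, 0) = 1
  height(14) = 1 + max(-1, -1) = 0
  height(26) = 1 + max(-1, -1) = 0
  height(18) = 1 + max(0, 0) = 1
  height(36) = 1 + max(-1, -1) = 0
  height(35) = 1 + max(-1, 0) = 1
  height(31) = 1 + max(1, 1) = 2
  height(12) = 1 + max(1, 2) = 3
  height(46) = 1 + max(-1, -1) = 0
  height(47) = 1 + max(0, -1) = 1
  height(37) = 1 + max(3, 1) = 4
Height = 4


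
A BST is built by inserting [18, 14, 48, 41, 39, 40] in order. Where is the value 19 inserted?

Starting tree (level order): [18, 14, 48, None, None, 41, None, 39, None, None, 40]
Insertion path: 18 -> 48 -> 41 -> 39
Result: insert 19 as left child of 39
Final tree (level order): [18, 14, 48, None, None, 41, None, 39, None, 19, 40]


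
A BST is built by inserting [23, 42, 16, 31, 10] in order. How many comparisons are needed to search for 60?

Search path for 60: 23 -> 42
Found: False
Comparisons: 2


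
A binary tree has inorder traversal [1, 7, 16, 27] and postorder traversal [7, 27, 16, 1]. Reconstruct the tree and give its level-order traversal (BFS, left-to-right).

Inorder:   [1, 7, 16, 27]
Postorder: [7, 27, 16, 1]
Algorithm: postorder visits root last, so walk postorder right-to-left;
each value is the root of the current inorder slice — split it at that
value, recurse on the right subtree first, then the left.
Recursive splits:
  root=1; inorder splits into left=[], right=[7, 16, 27]
  root=16; inorder splits into left=[7], right=[27]
  root=27; inorder splits into left=[], right=[]
  root=7; inorder splits into left=[], right=[]
Reconstructed level-order: [1, 16, 7, 27]


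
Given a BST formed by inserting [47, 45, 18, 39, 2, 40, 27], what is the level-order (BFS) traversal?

Tree insertion order: [47, 45, 18, 39, 2, 40, 27]
Tree (level-order array): [47, 45, None, 18, None, 2, 39, None, None, 27, 40]
BFS from the root, enqueuing left then right child of each popped node:
  queue [47] -> pop 47, enqueue [45], visited so far: [47]
  queue [45] -> pop 45, enqueue [18], visited so far: [47, 45]
  queue [18] -> pop 18, enqueue [2, 39], visited so far: [47, 45, 18]
  queue [2, 39] -> pop 2, enqueue [none], visited so far: [47, 45, 18, 2]
  queue [39] -> pop 39, enqueue [27, 40], visited so far: [47, 45, 18, 2, 39]
  queue [27, 40] -> pop 27, enqueue [none], visited so far: [47, 45, 18, 2, 39, 27]
  queue [40] -> pop 40, enqueue [none], visited so far: [47, 45, 18, 2, 39, 27, 40]
Result: [47, 45, 18, 2, 39, 27, 40]
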